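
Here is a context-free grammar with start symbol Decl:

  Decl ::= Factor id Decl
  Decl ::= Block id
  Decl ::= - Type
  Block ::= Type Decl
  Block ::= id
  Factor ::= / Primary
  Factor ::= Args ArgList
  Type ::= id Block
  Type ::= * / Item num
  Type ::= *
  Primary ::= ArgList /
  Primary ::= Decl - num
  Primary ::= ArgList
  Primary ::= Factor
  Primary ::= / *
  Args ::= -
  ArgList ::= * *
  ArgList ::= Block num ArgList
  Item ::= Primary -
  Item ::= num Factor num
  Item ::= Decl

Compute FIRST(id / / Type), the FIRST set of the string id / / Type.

{ id }

id is a terminal; add {id} and stop.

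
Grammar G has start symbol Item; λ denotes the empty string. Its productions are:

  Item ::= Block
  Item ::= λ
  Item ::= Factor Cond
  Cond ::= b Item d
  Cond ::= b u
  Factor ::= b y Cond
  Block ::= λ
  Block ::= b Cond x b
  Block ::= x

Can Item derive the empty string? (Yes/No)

Item has an λ-production, so Item ⇒ λ.

Yes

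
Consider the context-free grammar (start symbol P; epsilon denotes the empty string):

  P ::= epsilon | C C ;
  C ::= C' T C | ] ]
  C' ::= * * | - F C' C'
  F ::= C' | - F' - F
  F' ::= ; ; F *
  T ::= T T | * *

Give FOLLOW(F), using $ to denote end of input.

{ *, - }

In C' ::= - F C' C': add FIRST(C' C') = { *, - }.
In F ::= - F' - F: F is at the end, add FOLLOW(F) = { *, - }.
In F' ::= ; ; F *: add FIRST(*) = { * }.
Union: FOLLOW(F) = { *, - }.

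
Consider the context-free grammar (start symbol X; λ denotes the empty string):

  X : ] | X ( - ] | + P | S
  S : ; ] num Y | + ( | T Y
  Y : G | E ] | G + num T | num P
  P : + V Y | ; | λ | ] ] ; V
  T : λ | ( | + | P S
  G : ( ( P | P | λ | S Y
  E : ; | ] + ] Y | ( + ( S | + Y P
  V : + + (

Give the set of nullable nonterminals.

Directly nullable (have an λ-production): P, T, G.
S : T Y with every symbol nullable, so S is nullable.
X : S with every symbol nullable, so X is nullable.
Y : G with every symbol nullable, so Y is nullable.
No other nonterminal has a production whose RHS symbols are all nullable.

{ G, P, S, T, X, Y }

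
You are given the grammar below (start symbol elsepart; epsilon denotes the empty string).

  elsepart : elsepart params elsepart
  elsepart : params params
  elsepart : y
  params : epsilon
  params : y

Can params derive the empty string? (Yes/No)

Yes

params has an epsilon-production, so params ⇒ epsilon.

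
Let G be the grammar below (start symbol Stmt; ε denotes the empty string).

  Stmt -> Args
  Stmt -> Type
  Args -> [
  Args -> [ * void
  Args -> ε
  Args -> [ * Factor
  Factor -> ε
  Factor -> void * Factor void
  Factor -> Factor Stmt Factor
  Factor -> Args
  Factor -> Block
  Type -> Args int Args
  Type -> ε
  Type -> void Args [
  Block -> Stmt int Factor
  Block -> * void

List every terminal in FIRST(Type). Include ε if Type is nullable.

From Type -> Args int Args: Args nullable, take FIRST(Args) ∪ {int} = { [, int }.
Type -> ε contributes ε.
Type -> void Args [ contributes {void}.
Union: FIRST(Type) = { [, int, void, ε }.

{ [, int, void, ε }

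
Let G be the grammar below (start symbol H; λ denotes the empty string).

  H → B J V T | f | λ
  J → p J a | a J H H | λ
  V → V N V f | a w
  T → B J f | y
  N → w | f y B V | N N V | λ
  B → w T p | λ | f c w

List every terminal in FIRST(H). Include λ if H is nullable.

From H → B J V T: B, J nullable, take FIRST(B) ∪ FIRST(J) ∪ FIRST(V) = { a, f, p, w }.
H → f contributes {f}.
H → λ contributes λ.
Union: FIRST(H) = { a, f, p, w, λ }.

{ a, f, p, w, λ }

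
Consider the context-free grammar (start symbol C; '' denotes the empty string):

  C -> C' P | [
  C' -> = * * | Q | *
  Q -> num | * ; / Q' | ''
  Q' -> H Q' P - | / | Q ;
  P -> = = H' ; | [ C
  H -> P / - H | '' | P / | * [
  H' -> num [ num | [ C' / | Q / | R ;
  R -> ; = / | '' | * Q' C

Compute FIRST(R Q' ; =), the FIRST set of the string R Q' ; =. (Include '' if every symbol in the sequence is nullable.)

Add FIRST(R)\{''} = { *, ; }; R is nullable, continue.
Add FIRST(Q') = { *, /, ;, =, [, num }; Q' is not nullable, stop.

{ *, /, ;, =, [, num }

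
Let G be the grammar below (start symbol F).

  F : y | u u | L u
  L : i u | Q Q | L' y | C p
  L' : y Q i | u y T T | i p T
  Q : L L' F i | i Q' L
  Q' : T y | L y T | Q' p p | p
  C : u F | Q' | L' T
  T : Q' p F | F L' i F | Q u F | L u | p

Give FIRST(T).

{ i, p, u, y }

From T : Q' p F: add FIRST(Q') = { i, p, u, y }.
From T : F L' i F: add FIRST(F) = { i, p, u, y }.
From T : Q u F: add FIRST(Q) = { i, p, u, y }.
From T : L u: add FIRST(L) = { i, p, u, y }.
T : p contributes {p}.
Union: FIRST(T) = { i, p, u, y }.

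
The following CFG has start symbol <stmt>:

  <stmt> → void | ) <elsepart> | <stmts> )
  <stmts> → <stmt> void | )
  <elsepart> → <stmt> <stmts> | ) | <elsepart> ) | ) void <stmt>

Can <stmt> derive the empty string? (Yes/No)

No nonterminal in this grammar is nullable.
No production of <stmt> has an RHS whose symbols are all nullable, so <stmt> is not nullable.

No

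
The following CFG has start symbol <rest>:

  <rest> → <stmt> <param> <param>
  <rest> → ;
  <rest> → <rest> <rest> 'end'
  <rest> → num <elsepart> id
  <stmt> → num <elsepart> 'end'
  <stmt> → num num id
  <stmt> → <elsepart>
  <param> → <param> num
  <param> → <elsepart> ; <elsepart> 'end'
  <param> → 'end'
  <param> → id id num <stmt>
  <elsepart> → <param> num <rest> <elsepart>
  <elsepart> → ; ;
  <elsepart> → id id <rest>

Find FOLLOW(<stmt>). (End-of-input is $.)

{ $, 'end', ;, id, num }

In <rest> → <stmt> <param> <param>: add FIRST(<param> <param>) = { 'end', ;, id }.
In <param> → id id num <stmt>: <stmt> is at the end, add FOLLOW(<param>) = { $, 'end', ;, id, num }.
Union: FOLLOW(<stmt>) = { $, 'end', ;, id, num }.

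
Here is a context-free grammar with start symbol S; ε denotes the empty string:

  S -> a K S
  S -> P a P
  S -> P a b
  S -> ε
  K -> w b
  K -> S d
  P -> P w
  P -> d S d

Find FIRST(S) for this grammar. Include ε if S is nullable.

{ a, d, ε }

S -> a K S contributes {a}.
From S -> P a P: add FIRST(P) = { d }.
From S -> P a b: add FIRST(P) = { d }.
S -> ε contributes ε.
Union: FIRST(S) = { a, d, ε }.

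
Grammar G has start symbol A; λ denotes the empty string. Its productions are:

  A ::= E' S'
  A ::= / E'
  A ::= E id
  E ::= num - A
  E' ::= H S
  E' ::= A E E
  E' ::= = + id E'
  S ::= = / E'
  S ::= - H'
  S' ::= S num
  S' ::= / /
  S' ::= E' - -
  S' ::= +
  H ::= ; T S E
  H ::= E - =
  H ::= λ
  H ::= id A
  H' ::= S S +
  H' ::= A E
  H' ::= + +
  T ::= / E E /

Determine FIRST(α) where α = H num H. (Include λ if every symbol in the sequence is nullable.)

Add FIRST(H)\{λ} = { ;, id, num }; H is nullable, continue.
num is a terminal; add {num} and stop.

{ ;, id, num }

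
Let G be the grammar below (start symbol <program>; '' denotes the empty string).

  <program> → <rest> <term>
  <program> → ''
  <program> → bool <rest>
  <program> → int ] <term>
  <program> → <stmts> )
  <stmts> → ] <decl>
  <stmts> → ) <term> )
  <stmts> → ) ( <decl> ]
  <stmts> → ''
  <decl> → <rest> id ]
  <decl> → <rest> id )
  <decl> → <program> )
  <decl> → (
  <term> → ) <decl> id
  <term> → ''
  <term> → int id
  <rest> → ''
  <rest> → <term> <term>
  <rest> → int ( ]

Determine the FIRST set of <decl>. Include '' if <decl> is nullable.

{ (, ), ], bool, id, int }

From <decl> → <rest> id ]: <rest> nullable, take FIRST(<rest>) ∪ {id} = { ), id, int }.
From <decl> → <rest> id ): <rest> nullable, take FIRST(<rest>) ∪ {id} = { ), id, int }.
From <decl> → <program> ): <program> nullable, take FIRST(<program>) ∪ {)} = { ), ], bool, int }.
<decl> → ( contributes {(}.
Union: FIRST(<decl>) = { (, ), ], bool, id, int }.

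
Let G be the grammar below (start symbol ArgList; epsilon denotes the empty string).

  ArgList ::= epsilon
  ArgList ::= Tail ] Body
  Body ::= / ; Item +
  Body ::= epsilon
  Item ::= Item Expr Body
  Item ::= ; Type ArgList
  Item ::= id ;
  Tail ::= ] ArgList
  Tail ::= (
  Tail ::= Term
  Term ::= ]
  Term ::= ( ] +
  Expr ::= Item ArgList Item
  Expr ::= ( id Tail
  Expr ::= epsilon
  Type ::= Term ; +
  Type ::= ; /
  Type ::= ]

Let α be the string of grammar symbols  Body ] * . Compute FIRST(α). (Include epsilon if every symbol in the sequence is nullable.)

{ /, ] }

Add FIRST(Body)\{epsilon} = { / }; Body is nullable, continue.
] is a terminal; add {]} and stop.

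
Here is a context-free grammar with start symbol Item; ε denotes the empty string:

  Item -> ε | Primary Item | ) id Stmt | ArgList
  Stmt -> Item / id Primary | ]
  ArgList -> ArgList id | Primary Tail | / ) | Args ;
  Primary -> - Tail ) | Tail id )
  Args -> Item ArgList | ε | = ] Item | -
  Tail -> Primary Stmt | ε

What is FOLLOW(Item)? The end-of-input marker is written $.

Item is the start symbol, so $ ∈ FOLLOW(Item).
In Item -> Primary Item: Item is at the end, add FOLLOW(Item) = { $, ), -, /, ;, =, id }.
In Stmt -> Item / id Primary: add FIRST(/ id Primary) = { / }.
In Args -> Item ArgList: add FIRST(ArgList) = { ), -, /, ;, =, id }.
In Args -> = ] Item: Item is at the end, add FOLLOW(Args) = { ; }.
Union: FOLLOW(Item) = { $, ), -, /, ;, =, id }.

{ $, ), -, /, ;, =, id }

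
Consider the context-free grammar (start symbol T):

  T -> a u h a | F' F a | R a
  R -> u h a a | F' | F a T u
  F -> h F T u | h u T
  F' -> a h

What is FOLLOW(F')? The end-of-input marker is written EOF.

In T -> F' F a: add FIRST(F a) = { h }.
In R -> F': F' is at the end, add FOLLOW(R) = { a }.
Union: FOLLOW(F') = { a, h }.

{ a, h }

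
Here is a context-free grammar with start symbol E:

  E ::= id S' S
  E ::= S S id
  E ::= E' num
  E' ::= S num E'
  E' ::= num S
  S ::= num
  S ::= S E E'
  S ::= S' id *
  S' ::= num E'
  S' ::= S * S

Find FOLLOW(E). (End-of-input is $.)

E is the start symbol, so $ ∈ FOLLOW(E).
In S ::= S E E': add FIRST(E') = { num }.
Union: FOLLOW(E) = { $, num }.

{ $, num }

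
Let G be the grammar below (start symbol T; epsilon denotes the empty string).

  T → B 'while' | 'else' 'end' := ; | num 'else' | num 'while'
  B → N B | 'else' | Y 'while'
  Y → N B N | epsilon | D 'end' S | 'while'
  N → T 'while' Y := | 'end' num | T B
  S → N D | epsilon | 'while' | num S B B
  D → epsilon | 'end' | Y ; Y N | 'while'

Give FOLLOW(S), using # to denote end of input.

In Y → D 'end' S: S is at the end, add FOLLOW(Y) = { 'else', 'end', 'while', :=, ;, num }.
In S → num S B B: add FIRST(B B) = { 'else', 'end', 'while', ;, num }.
Union: FOLLOW(S) = { 'else', 'end', 'while', :=, ;, num }.

{ 'else', 'end', 'while', :=, ;, num }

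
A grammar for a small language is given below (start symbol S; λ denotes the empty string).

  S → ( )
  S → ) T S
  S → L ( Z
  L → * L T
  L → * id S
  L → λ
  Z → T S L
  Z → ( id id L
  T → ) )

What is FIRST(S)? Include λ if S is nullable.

S → ( ) contributes {(}.
S → ) T S contributes {)}.
From S → L ( Z: L nullable, take FIRST(L) ∪ {(} = { (, * }.
Union: FIRST(S) = { (, ), * }.

{ (, ), * }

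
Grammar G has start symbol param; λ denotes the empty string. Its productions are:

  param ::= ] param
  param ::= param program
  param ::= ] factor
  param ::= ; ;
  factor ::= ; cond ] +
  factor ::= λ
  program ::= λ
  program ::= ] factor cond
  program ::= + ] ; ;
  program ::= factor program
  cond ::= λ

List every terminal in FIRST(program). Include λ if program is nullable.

{ +, ;, ], λ }

program ::= λ contributes λ.
program ::= ] factor cond contributes {]}.
program ::= + ] ; ; contributes {+}.
From program ::= factor program: factor, program nullable, take FIRST(factor) ∪ FIRST(program) = { +, ;, ] }; also λ since the whole RHS is nullable.
Union: FIRST(program) = { +, ;, ], λ }.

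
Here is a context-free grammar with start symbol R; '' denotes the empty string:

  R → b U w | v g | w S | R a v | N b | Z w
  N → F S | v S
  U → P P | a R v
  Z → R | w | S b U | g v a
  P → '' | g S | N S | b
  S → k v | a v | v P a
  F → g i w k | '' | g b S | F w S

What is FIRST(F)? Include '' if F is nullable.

F → g i w k contributes {g}.
F → '' contributes ''.
F → g b S contributes {g}.
From F → F w S: F nullable, take FIRST(F) ∪ {w} = { g, w }.
Union: FIRST(F) = { g, w, '' }.

{ g, w, '' }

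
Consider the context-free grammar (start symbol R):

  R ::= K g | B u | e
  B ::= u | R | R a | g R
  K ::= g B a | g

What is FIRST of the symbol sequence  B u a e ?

Add FIRST(B) = { e, g, u }; B is not nullable, stop.

{ e, g, u }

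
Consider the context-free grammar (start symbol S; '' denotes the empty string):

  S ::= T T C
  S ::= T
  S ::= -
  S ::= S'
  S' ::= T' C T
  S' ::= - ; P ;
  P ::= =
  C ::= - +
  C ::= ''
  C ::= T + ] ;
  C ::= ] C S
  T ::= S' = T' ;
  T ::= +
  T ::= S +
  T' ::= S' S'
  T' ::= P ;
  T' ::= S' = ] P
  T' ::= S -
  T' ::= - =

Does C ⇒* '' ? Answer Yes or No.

Yes

C has an ''-production, so C ⇒ ''.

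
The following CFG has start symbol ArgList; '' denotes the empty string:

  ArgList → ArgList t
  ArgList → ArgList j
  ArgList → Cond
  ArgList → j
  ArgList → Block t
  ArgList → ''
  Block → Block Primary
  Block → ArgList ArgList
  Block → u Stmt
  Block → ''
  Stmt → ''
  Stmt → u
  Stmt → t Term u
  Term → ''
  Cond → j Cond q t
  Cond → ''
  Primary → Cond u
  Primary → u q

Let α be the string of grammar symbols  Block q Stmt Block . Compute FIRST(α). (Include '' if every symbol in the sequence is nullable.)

{ j, q, t, u }

Add FIRST(Block)\{''} = { j, t, u }; Block is nullable, continue.
q is a terminal; add {q} and stop.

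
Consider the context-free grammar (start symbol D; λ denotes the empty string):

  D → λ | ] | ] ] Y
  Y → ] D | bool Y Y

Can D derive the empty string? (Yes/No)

Yes

D has an λ-production, so D ⇒ λ.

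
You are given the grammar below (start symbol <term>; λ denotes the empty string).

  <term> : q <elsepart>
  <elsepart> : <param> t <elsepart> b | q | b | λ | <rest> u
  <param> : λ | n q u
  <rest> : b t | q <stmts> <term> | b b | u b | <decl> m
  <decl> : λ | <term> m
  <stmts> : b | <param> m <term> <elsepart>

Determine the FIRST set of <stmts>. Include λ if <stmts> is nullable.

{ b, m, n }

<stmts> : b contributes {b}.
From <stmts> : <param> m <term> <elsepart>: <param> nullable, take FIRST(<param>) ∪ {m} = { m, n }.
Union: FIRST(<stmts>) = { b, m, n }.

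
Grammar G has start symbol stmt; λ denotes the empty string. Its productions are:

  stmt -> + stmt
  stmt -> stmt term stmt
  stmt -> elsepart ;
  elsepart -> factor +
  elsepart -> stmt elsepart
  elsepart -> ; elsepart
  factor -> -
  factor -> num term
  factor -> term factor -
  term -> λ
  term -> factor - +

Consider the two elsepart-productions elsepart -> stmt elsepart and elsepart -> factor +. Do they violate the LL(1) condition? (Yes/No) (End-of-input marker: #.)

FIRST(stmt elsepart) = { +, -, ;, num } and FIRST(factor +) = { -, num }.
Both contain -, so the two alternatives are not disjoint — LL(1) conflict.

Yes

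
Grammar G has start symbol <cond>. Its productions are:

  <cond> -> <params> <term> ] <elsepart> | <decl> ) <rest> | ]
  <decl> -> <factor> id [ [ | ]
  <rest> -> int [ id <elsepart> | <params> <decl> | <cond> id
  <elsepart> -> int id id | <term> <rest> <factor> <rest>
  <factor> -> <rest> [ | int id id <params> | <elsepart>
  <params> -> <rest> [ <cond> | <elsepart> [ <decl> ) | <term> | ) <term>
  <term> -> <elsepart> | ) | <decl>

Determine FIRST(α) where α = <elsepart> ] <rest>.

Add FIRST(<elsepart>) = { ), ], int }; <elsepart> is not nullable, stop.

{ ), ], int }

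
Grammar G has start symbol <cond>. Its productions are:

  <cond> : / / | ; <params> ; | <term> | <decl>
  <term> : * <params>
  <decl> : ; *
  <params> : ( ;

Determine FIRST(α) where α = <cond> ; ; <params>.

{ *, /, ; }

Add FIRST(<cond>) = { *, /, ; }; <cond> is not nullable, stop.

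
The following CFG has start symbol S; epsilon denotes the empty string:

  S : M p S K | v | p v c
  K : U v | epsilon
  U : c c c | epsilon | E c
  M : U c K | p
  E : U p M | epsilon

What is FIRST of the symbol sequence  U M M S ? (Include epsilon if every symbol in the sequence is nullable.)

{ c, p }

Add FIRST(U)\{epsilon} = { c, p }; U is nullable, continue.
Add FIRST(M) = { c, p }; M is not nullable, stop.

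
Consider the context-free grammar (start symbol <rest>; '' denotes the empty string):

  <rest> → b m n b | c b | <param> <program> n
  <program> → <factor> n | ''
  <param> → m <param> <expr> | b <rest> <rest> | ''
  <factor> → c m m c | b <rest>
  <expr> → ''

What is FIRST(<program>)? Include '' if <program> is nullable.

{ b, c, '' }

From <program> → <factor> n: add FIRST(<factor>) = { b, c }.
<program> → '' contributes ''.
Union: FIRST(<program>) = { b, c, '' }.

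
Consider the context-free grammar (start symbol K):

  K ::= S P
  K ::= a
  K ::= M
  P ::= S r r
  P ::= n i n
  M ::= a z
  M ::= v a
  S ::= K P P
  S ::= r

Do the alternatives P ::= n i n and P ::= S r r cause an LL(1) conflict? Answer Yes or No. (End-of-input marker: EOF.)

No

FIRST(n i n) = { n } and FIRST(S r r) = { a, r, v }.
The FIRST sets are disjoint and neither alternative is nullable — no conflict.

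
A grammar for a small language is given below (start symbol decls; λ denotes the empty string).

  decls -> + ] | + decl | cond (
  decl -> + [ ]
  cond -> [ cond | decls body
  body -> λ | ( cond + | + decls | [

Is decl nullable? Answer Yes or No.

Nullable nonterminals: body.
No production of decl has an RHS whose symbols are all nullable, so decl is not nullable.

No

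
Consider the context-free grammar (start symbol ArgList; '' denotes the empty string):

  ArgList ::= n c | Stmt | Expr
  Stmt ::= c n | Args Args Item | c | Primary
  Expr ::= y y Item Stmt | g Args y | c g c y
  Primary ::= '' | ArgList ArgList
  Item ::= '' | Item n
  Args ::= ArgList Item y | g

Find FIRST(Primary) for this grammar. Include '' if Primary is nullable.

{ c, g, n, y, '' }

Primary ::= '' contributes ''.
From Primary ::= ArgList ArgList: ArgList, ArgList nullable, take FIRST(ArgList) ∪ FIRST(ArgList) = { c, g, n, y }; also '' since the whole RHS is nullable.
Union: FIRST(Primary) = { c, g, n, y, '' }.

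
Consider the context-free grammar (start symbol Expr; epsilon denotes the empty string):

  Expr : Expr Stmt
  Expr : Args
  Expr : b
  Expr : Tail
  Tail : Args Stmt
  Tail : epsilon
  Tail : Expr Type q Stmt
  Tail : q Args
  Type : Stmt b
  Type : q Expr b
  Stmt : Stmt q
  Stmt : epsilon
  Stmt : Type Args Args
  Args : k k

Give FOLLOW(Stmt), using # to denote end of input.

{ #, b, q }

In Expr : Expr Stmt: Stmt is at the end, add FOLLOW(Expr) = { #, b, q }.
In Tail : Args Stmt: Stmt is at the end, add FOLLOW(Tail) = { #, b, q }.
In Tail : Expr Type q Stmt: Stmt is at the end, add FOLLOW(Tail) = { #, b, q }.
In Type : Stmt b: add FIRST(b) = { b }.
In Stmt : Stmt q: add FIRST(q) = { q }.
Union: FOLLOW(Stmt) = { #, b, q }.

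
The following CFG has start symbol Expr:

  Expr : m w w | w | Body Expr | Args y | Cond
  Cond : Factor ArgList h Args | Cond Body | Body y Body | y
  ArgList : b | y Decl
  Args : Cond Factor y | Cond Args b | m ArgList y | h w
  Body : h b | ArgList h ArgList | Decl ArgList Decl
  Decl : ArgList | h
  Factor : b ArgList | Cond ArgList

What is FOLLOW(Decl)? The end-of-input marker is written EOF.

{ EOF, b, h, m, w, y }

In ArgList : y Decl: Decl is at the end, add FOLLOW(ArgList) = { EOF, b, h, m, w, y }.
In Body : Decl ArgList Decl: add FIRST(ArgList Decl) = { b, y }.
In Body : Decl ArgList Decl: Decl is at the end, add FOLLOW(Body) = { EOF, b, h, m, w, y }.
Union: FOLLOW(Decl) = { EOF, b, h, m, w, y }.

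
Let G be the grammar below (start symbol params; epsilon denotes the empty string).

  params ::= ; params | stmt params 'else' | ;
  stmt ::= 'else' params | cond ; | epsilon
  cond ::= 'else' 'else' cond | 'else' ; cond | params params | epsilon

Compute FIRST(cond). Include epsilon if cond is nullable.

{ 'else', ;, epsilon }

cond ::= 'else' 'else' cond contributes {'else'}.
cond ::= 'else' ; cond contributes {'else'}.
From cond ::= params params: add FIRST(params) = { 'else', ; }.
cond ::= epsilon contributes epsilon.
Union: FIRST(cond) = { 'else', ;, epsilon }.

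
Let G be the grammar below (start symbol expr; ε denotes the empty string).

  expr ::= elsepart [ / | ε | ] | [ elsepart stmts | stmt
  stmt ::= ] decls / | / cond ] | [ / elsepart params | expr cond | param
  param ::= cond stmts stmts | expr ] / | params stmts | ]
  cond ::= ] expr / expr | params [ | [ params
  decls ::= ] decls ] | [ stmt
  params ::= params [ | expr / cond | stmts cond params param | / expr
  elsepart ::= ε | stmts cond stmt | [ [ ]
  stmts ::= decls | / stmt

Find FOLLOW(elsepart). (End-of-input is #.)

{ /, [, ] }

In expr ::= elsepart [ /: add FIRST([ /) = { [ }.
In expr ::= [ elsepart stmts: add FIRST(stmts) = { /, [, ] }.
In stmt ::= [ / elsepart params: add FIRST(params) = { /, [, ] }.
Union: FOLLOW(elsepart) = { /, [, ] }.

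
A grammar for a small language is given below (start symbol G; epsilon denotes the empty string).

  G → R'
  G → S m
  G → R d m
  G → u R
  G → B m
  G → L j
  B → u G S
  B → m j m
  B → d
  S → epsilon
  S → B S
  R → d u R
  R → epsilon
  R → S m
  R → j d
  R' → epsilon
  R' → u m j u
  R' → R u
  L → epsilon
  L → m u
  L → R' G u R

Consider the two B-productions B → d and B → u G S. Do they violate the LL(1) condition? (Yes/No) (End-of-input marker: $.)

FIRST(d) = { d } and FIRST(u G S) = { u }.
The FIRST sets are disjoint and neither alternative is nullable — no conflict.

No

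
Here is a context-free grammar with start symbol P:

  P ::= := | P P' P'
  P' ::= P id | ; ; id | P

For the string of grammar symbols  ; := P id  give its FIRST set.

; is a terminal; add {;} and stop.

{ ; }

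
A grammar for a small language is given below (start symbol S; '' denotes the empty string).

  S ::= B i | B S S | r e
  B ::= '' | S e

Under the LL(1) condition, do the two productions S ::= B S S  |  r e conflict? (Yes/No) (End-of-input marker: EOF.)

Yes

FIRST(B S S) = { i, r } and FIRST(r e) = { r }.
Both contain r, so the two alternatives are not disjoint — LL(1) conflict.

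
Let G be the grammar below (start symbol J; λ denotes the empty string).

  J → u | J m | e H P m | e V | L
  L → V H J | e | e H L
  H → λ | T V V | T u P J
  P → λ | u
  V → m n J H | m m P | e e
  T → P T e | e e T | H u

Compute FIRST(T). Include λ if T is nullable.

From T → P T e: P nullable, take FIRST(P) ∪ FIRST(T) = { e, u }.
T → e e T contributes {e}.
From T → H u: H nullable, take FIRST(H) ∪ {u} = { e, u }.
Union: FIRST(T) = { e, u }.

{ e, u }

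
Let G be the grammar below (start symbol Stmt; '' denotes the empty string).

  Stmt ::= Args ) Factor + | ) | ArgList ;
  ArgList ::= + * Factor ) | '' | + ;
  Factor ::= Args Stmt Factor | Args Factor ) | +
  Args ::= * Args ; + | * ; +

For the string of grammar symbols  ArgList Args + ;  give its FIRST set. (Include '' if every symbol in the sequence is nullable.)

Add FIRST(ArgList)\{''} = { + }; ArgList is nullable, continue.
Add FIRST(Args) = { * }; Args is not nullable, stop.

{ *, + }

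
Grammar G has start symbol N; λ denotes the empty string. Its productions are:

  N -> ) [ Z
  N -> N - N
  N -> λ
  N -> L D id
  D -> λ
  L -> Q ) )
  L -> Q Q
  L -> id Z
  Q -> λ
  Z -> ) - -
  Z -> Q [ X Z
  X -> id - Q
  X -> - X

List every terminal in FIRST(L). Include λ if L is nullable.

From L -> Q ) ): Q nullable, take FIRST(Q) ∪ {)} = { ) }.
From L -> Q Q: Q, Q nullable, take FIRST(Q) ∪ FIRST(Q) = {  }; also λ since the whole RHS is nullable.
L -> id Z contributes {id}.
Union: FIRST(L) = { ), id, λ }.

{ ), id, λ }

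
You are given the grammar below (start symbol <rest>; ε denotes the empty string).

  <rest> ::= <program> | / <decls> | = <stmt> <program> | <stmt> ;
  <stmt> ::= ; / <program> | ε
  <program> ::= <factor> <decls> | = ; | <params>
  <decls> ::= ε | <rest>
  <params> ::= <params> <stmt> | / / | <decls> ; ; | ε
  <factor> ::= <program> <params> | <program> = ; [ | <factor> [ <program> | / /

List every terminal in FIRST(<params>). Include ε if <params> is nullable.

From <params> ::= <params> <stmt>: <params>, <stmt> nullable, take FIRST(<params>) ∪ FIRST(<stmt>) = { /, ;, =, [ }; also ε since the whole RHS is nullable.
<params> ::= / / contributes {/}.
From <params> ::= <decls> ; ;: <decls> nullable, take FIRST(<decls>) ∪ {;} = { /, ;, =, [ }.
<params> ::= ε contributes ε.
Union: FIRST(<params>) = { /, ;, =, [, ε }.

{ /, ;, =, [, ε }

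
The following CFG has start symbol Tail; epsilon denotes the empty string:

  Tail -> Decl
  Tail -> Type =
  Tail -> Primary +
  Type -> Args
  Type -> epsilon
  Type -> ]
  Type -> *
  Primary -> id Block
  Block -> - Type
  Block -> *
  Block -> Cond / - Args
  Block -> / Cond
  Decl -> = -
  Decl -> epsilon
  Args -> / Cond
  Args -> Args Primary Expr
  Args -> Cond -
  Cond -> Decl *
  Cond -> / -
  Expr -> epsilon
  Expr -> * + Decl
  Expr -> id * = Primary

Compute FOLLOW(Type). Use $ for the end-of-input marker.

{ *, +, =, id }

In Tail -> Type =: add FIRST(=) = { = }.
In Block -> - Type: Type is at the end, add FOLLOW(Block) = { *, +, =, id }.
Union: FOLLOW(Type) = { *, +, =, id }.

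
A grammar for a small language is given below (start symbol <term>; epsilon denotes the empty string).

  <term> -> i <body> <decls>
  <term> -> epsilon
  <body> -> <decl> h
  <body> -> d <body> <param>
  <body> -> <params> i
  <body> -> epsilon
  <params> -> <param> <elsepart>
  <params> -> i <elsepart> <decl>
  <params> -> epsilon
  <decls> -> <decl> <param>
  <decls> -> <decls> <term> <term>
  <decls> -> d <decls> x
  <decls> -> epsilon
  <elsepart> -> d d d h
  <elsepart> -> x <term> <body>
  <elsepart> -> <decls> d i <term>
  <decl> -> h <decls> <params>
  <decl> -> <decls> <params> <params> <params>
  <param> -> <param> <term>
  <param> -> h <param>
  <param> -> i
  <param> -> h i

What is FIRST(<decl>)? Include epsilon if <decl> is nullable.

{ d, h, i, epsilon }

<decl> -> h <decls> <params> contributes {h}.
From <decl> -> <decls> <params> <params> <params>: <decls>, <params>, <params>, <params> nullable, take FIRST(<decls>) ∪ FIRST(<params>) ∪ FIRST(<params>) ∪ FIRST(<params>) = { d, h, i }; also epsilon since the whole RHS is nullable.
Union: FIRST(<decl>) = { d, h, i, epsilon }.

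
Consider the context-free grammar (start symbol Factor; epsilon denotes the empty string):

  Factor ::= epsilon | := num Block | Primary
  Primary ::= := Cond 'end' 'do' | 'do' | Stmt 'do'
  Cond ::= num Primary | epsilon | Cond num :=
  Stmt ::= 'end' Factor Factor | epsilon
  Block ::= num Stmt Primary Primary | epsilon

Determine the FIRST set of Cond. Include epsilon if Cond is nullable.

{ num, epsilon }

Cond ::= num Primary contributes {num}.
Cond ::= epsilon contributes epsilon.
From Cond ::= Cond num :=: Cond nullable, take FIRST(Cond) ∪ {num} = { num }.
Union: FIRST(Cond) = { num, epsilon }.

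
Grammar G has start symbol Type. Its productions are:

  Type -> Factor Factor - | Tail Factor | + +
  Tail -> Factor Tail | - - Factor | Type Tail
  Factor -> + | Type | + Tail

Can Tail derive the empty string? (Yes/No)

No nonterminal in this grammar is nullable.
No production of Tail has an RHS whose symbols are all nullable, so Tail is not nullable.

No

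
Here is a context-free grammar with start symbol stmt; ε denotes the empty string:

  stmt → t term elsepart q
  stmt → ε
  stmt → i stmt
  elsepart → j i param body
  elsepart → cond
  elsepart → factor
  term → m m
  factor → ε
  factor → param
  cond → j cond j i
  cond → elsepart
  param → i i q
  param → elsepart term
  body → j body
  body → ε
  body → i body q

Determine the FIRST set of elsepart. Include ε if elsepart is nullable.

{ i, j, m, ε }

elsepart → j i param body contributes {j}.
From elsepart → cond: add FIRST(cond) = { i, j, m, ε } (including ε since cond is nullable).
From elsepart → factor: add FIRST(factor) = { i, j, m, ε } (including ε since factor is nullable).
Union: FIRST(elsepart) = { i, j, m, ε }.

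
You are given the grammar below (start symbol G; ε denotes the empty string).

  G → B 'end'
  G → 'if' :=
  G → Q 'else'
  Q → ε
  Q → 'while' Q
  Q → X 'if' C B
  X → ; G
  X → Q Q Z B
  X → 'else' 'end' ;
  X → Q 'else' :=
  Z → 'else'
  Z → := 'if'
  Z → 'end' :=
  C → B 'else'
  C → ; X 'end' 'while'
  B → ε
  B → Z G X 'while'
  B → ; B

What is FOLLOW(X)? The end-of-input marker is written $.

In Q → X 'if' C B: add FIRST('if' C B) = { 'if' }.
In C → ; X 'end' 'while': add FIRST('end' 'while') = { 'end' }.
In B → Z G X 'while': add FIRST('while') = { 'while' }.
Union: FOLLOW(X) = { 'end', 'if', 'while' }.

{ 'end', 'if', 'while' }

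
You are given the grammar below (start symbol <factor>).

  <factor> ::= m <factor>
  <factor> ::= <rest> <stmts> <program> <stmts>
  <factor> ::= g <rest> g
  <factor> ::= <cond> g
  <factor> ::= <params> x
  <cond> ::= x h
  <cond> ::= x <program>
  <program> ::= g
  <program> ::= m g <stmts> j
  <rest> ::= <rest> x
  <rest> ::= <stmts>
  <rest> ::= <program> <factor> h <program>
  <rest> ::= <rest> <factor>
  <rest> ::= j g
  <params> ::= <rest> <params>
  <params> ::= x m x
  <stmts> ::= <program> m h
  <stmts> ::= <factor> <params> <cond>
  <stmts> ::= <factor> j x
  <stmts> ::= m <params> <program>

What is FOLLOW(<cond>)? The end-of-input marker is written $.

In <factor> ::= <cond> g: add FIRST(g) = { g }.
In <stmts> ::= <factor> <params> <cond>: <cond> is at the end, add FOLLOW(<stmts>) = { $, g, h, j, m, x }.
Union: FOLLOW(<cond>) = { $, g, h, j, m, x }.

{ $, g, h, j, m, x }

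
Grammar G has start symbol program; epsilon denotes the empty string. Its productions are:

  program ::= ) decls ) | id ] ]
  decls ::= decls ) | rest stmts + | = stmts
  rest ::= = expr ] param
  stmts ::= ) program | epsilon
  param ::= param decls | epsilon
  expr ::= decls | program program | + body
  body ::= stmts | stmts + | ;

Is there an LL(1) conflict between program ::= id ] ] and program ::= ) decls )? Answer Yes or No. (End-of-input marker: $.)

No

FIRST(id ] ]) = { id } and FIRST() decls )) = { ) }.
The FIRST sets are disjoint and neither alternative is nullable — no conflict.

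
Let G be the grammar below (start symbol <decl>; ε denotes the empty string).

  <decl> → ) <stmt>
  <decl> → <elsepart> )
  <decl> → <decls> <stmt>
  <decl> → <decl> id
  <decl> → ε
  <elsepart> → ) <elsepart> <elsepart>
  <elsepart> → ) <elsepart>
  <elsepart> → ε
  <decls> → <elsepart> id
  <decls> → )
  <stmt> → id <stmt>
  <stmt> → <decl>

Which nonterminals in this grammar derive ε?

{ <decl>, <elsepart>, <stmt> }

Directly nullable (have an ε-production): <decl>, <elsepart>.
<stmt> → <decl> with every symbol nullable, so <stmt> is nullable.
No other nonterminal has a production whose RHS symbols are all nullable.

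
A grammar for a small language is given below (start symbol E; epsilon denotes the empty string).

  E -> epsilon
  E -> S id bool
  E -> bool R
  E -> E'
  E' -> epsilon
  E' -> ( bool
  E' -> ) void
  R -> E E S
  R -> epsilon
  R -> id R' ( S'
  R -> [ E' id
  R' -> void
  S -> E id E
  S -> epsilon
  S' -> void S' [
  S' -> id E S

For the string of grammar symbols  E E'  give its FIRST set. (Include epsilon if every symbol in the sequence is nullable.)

{ (, ), bool, id, epsilon }

Add FIRST(E)\{epsilon} = { (, ), bool, id }; E is nullable, continue.
Add FIRST(E')\{epsilon} = { (, ) }; E' is nullable, continue.
Every symbol is nullable, so include epsilon.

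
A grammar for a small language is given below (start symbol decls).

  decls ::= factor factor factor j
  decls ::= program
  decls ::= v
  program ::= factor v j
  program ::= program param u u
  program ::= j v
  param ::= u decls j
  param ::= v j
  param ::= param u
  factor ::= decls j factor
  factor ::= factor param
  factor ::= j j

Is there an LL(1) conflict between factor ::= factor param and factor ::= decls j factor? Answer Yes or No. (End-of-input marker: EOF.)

FIRST(factor param) = { j, v } and FIRST(decls j factor) = { j, v }.
Both contain j, so the two alternatives are not disjoint — LL(1) conflict.

Yes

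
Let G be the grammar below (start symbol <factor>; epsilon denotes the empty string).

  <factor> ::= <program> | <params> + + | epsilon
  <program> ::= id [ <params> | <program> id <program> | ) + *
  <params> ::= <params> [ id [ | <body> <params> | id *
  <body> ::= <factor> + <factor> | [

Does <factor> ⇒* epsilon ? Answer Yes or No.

<factor> has an epsilon-production, so <factor> ⇒ epsilon.

Yes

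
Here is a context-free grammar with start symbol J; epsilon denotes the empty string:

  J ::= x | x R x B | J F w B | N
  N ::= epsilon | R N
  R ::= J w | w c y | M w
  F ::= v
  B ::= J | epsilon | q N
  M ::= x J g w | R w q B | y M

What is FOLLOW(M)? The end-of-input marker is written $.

{ w }

In R ::= M w: add FIRST(w) = { w }.
In M ::= y M: M is at the end, add FOLLOW(M) = { w }.
Union: FOLLOW(M) = { w }.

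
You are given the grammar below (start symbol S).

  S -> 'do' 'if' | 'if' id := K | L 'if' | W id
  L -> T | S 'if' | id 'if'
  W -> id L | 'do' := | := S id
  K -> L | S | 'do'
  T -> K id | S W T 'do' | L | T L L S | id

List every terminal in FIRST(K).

From K -> L: add FIRST(L) = { 'do', 'if', :=, id }.
From K -> S: add FIRST(S) = { 'do', 'if', :=, id }.
K -> 'do' contributes {'do'}.
Union: FIRST(K) = { 'do', 'if', :=, id }.

{ 'do', 'if', :=, id }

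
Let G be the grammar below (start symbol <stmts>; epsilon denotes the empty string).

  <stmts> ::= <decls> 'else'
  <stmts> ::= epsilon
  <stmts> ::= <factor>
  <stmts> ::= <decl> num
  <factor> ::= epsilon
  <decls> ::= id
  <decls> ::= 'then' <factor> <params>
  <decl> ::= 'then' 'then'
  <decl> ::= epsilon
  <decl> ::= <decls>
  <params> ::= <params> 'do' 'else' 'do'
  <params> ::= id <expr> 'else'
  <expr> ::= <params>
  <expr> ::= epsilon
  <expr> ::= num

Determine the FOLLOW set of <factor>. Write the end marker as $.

{ $, id }

In <stmts> ::= <factor>: <factor> is at the end, add FOLLOW(<stmts>) = { $ }.
In <decls> ::= 'then' <factor> <params>: add FIRST(<params>) = { id }.
Union: FOLLOW(<factor>) = { $, id }.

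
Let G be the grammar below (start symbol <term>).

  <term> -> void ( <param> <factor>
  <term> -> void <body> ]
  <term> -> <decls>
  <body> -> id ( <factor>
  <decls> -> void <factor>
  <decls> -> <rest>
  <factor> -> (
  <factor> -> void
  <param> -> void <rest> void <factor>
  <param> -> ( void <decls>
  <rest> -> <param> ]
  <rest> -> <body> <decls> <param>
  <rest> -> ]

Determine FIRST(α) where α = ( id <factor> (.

{ ( }

( is a terminal; add {(} and stop.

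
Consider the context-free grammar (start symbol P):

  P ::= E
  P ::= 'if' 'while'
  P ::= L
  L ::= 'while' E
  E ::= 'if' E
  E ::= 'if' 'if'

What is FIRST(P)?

{ 'if', 'while' }

From P ::= E: add FIRST(E) = { 'if' }.
P ::= 'if' 'while' contributes {'if'}.
From P ::= L: add FIRST(L) = { 'while' }.
Union: FIRST(P) = { 'if', 'while' }.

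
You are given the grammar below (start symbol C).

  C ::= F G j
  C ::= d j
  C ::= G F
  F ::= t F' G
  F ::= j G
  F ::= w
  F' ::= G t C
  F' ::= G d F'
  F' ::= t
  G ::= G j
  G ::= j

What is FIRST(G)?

From G ::= G j: add FIRST(G) = { j }.
G ::= j contributes {j}.
Union: FIRST(G) = { j }.

{ j }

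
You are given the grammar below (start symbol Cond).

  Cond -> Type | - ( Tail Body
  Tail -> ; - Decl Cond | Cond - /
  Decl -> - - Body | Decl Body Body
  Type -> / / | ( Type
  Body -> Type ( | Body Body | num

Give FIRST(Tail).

Tail -> ; - Decl Cond contributes {;}.
From Tail -> Cond - /: add FIRST(Cond) = { (, -, / }.
Union: FIRST(Tail) = { (, -, /, ; }.

{ (, -, /, ; }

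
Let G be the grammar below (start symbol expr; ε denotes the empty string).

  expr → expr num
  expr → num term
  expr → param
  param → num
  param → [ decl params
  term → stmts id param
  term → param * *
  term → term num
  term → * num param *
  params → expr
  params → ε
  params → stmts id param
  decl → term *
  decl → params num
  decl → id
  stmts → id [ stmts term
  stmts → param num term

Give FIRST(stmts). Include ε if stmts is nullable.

{ [, id, num }

stmts → id [ stmts term contributes {id}.
From stmts → param num term: add FIRST(param) = { [, num }.
Union: FIRST(stmts) = { [, id, num }.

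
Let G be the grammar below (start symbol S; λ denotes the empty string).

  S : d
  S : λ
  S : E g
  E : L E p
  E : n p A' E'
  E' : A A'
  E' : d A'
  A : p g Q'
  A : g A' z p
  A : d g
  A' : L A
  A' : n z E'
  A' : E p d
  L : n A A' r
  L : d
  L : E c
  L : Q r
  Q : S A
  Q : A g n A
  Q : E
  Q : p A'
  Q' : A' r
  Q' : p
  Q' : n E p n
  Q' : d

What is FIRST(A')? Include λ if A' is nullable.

{ d, g, n, p }

From A' : L A: add FIRST(L) = { d, g, n, p }.
A' : n z E' contributes {n}.
From A' : E p d: add FIRST(E) = { d, g, n, p }.
Union: FIRST(A') = { d, g, n, p }.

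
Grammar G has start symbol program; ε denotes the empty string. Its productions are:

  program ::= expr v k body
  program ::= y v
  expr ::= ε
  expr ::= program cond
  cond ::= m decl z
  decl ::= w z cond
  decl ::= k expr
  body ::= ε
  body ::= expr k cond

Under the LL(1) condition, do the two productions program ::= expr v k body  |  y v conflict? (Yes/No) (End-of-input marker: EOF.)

Yes

FIRST(expr v k body) = { v, y } and FIRST(y v) = { y }.
Both contain y, so the two alternatives are not disjoint — LL(1) conflict.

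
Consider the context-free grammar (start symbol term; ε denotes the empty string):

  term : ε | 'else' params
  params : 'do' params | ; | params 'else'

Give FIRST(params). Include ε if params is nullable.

{ 'do', ; }

params : 'do' params contributes {'do'}.
params : ; contributes {;}.
From params : params 'else': add FIRST(params) = { 'do', ; }.
Union: FIRST(params) = { 'do', ; }.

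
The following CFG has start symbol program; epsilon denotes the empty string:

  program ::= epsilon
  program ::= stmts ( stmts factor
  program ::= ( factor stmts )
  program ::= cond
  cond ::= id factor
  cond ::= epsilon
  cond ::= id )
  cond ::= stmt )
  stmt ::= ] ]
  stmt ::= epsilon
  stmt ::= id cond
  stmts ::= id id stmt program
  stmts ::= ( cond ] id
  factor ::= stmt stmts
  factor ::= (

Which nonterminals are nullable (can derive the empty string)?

Directly nullable (have an epsilon-production): program, cond, stmt.
No other nonterminal has a production whose RHS symbols are all nullable.

{ cond, program, stmt }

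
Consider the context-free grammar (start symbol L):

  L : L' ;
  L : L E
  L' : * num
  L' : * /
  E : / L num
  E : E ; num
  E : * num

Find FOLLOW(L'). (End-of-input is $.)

{ ; }

In L : L' ;: add FIRST(;) = { ; }.
Union: FOLLOW(L') = { ; }.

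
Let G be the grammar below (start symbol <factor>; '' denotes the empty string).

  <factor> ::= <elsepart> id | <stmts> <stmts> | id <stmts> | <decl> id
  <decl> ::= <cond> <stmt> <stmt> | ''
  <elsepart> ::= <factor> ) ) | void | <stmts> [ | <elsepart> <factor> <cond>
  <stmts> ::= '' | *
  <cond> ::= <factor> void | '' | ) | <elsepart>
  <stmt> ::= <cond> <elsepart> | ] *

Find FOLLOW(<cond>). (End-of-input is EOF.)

In <decl> ::= <cond> <stmt> <stmt>: add FIRST(<stmt> <stmt>) = { ), *, [, ], id, void }.
In <elsepart> ::= <elsepart> <factor> <cond>: <cond> is at the end, add FOLLOW(<elsepart>) = { ), *, [, ], id, void }.
In <stmt> ::= <cond> <elsepart>: add FIRST(<elsepart>) = { ), *, [, ], id, void }.
Union: FOLLOW(<cond>) = { ), *, [, ], id, void }.

{ ), *, [, ], id, void }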